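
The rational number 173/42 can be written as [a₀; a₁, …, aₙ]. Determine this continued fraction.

173 ÷ 42 → quotient 4, remainder 5
42 ÷ 5 → quotient 8, remainder 2
5 ÷ 2 → quotient 2, remainder 1
2 ÷ 1 → quotient 2, remainder 0

[4; 8, 2, 2]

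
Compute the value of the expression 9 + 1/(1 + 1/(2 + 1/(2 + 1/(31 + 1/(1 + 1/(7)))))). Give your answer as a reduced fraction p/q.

17572/1809

Start with 7.
1 + 1/(7/1) = 1 + 1/7 = 8/7
31 + 1/(8/7) = 31 + 7/8 = 255/8
2 + 1/(255/8) = 2 + 8/255 = 518/255
2 + 1/(518/255) = 2 + 255/518 = 1291/518
1 + 1/(1291/518) = 1 + 518/1291 = 1809/1291
9 + 1/(1809/1291) = 9 + 1291/1809 = 17572/1809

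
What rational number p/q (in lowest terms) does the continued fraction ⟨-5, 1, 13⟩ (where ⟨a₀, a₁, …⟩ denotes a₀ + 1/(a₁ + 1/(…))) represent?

Start with 13.
1 + 1/(13/1) = 1 + 1/13 = 14/13
-5 + 1/(14/13) = -5 + 13/14 = -57/14

-57/14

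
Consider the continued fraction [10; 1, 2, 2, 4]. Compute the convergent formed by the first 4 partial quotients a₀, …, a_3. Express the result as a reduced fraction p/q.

Build up convergents one term at a time:
a_0 = 10: 10/1
a_1 = 1: 11/1
a_2 = 2: 32/3
a_3 = 2: 75/7

75/7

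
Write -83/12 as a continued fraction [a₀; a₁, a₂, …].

-83 = -7·12 + 1, so a_0 = -7
12 = 12·1 + 0, so a_1 = 12

[-7; 12]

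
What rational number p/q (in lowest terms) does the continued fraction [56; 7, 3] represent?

1235/22

Start with 3.
7 + 1/(3/1) = 7 + 1/3 = 22/3
56 + 1/(22/3) = 56 + 3/22 = 1235/22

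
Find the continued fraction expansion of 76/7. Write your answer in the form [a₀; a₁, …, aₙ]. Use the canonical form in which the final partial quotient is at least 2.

[10; 1, 6]

⌊76/7⌋ = 10, remainder 6
⌊7/6⌋ = 1, remainder 1
⌊6/1⌋ = 6, remainder 0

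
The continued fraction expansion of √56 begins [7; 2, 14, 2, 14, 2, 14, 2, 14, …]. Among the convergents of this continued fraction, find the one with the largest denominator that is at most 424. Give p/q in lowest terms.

449/60

a_0 = 7: 7/1  (≤ bound)
a_1 = 2: 15/2  (≤ bound)
a_2 = 14: 217/29  (≤ bound)
a_3 = 2: 449/60  (≤ bound)
a_4 = 14: 6503/869  (> 424, stop)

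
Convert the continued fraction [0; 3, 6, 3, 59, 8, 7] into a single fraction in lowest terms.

Build up convergents one term at a time:
a_0 = 0: 0/1
a_1 = 3: 1/3
a_2 = 6: 6/19
a_3 = 3: 19/60
a_4 = 59: 1127/3559
a_5 = 8: 9035/28532
a_6 = 7: 64372/203283

64372/203283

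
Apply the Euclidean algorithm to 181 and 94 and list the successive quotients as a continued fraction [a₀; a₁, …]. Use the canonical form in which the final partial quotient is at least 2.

[1; 1, 12, 2, 3]

181 = 1·94 + 87, so a_0 = 1
94 = 1·87 + 7, so a_1 = 1
87 = 12·7 + 3, so a_2 = 12
7 = 2·3 + 1, so a_3 = 2
3 = 3·1 + 0, so a_4 = 3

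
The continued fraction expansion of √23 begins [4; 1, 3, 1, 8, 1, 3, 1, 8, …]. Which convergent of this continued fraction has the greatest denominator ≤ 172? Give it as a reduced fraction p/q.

a_0 = 4: 4/1  (≤ bound)
a_1 = 1: 5/1  (≤ bound)
a_2 = 3: 19/4  (≤ bound)
a_3 = 1: 24/5  (≤ bound)
a_4 = 8: 211/44  (≤ bound)
a_5 = 1: 235/49  (≤ bound)
a_6 = 3: 916/191  (> 172, stop)

235/49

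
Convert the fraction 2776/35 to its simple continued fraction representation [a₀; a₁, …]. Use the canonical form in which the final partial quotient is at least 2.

[79; 3, 5, 2]

2776 ÷ 35 → quotient 79, remainder 11
35 ÷ 11 → quotient 3, remainder 2
11 ÷ 2 → quotient 5, remainder 1
2 ÷ 1 → quotient 2, remainder 0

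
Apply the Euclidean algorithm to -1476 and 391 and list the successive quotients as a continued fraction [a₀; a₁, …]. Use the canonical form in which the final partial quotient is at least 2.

Apply division with remainder until the remainder is 0:
-1476 ÷ 391 → quotient -4, remainder 88
391 ÷ 88 → quotient 4, remainder 39
88 ÷ 39 → quotient 2, remainder 10
39 ÷ 10 → quotient 3, remainder 9
10 ÷ 9 → quotient 1, remainder 1
9 ÷ 1 → quotient 9, remainder 0

[-4; 4, 2, 3, 1, 9]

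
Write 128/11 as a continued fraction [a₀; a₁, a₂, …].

128 = 11·11 + 7, so a_0 = 11
11 = 1·7 + 4, so a_1 = 1
7 = 1·4 + 3, so a_2 = 1
4 = 1·3 + 1, so a_3 = 1
3 = 3·1 + 0, so a_4 = 3

[11; 1, 1, 1, 3]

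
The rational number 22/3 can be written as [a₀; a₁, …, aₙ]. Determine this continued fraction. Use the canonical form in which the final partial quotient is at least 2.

[7; 3]

22 ÷ 3 → quotient 7, remainder 1
3 ÷ 1 → quotient 3, remainder 0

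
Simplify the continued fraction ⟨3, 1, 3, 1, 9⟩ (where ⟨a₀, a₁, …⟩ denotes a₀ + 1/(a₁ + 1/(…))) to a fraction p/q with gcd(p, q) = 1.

a_0 = 3: 3/1
a_1 = 1: 4/1
a_2 = 3: 15/4
a_3 = 1: 19/5
a_4 = 9: 186/49

186/49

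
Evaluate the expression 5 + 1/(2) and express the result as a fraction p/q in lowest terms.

11/2

Start with 2.
5 + 1/(2/1) = 5 + 1/2 = 11/2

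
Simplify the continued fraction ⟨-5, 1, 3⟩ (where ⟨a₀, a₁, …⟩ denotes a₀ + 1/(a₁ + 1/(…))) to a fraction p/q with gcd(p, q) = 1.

-17/4

a_0 = -5: -5/1
a_1 = 1: -4/1
a_2 = 3: -17/4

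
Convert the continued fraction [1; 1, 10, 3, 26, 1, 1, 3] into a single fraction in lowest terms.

12237/6401

a_0 = 1: 1/1
a_1 = 1: 2/1
a_2 = 10: 21/11
a_3 = 3: 65/34
a_4 = 26: 1711/895
a_5 = 1: 1776/929
a_6 = 1: 3487/1824
a_7 = 3: 12237/6401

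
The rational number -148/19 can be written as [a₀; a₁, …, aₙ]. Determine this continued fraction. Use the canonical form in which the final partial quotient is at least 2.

[-8; 4, 1, 3]

-148 ÷ 19 → quotient -8, remainder 4
19 ÷ 4 → quotient 4, remainder 3
4 ÷ 3 → quotient 1, remainder 1
3 ÷ 1 → quotient 3, remainder 0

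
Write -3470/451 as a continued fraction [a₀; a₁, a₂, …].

Apply division with remainder until the remainder is 0:
-3470 = -8·451 + 138, so a_0 = -8
451 = 3·138 + 37, so a_1 = 3
138 = 3·37 + 27, so a_2 = 3
37 = 1·27 + 10, so a_3 = 1
27 = 2·10 + 7, so a_4 = 2
10 = 1·7 + 3, so a_5 = 1
7 = 2·3 + 1, so a_6 = 2
3 = 3·1 + 0, so a_7 = 3

[-8; 3, 3, 1, 2, 1, 2, 3]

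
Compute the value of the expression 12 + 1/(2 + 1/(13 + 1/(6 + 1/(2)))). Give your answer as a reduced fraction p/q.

Compute successive convergents:
a_0 = 12: 12/1
a_1 = 2: 25/2
a_2 = 13: 337/27
a_3 = 6: 2047/164
a_4 = 2: 4431/355

4431/355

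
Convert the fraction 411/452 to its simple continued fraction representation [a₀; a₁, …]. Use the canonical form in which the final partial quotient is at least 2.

411 = 0·452 + 411, so a_0 = 0
452 = 1·411 + 41, so a_1 = 1
411 = 10·41 + 1, so a_2 = 10
41 = 41·1 + 0, so a_3 = 41

[0; 1, 10, 41]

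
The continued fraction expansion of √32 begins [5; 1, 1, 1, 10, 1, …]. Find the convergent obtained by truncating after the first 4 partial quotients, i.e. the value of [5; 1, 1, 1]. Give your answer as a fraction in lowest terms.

17/3

Start with 1.
1 + 1/(1/1) = 1 + 1/1 = 2/1
1 + 1/(2/1) = 1 + 1/2 = 3/2
5 + 1/(3/2) = 5 + 2/3 = 17/3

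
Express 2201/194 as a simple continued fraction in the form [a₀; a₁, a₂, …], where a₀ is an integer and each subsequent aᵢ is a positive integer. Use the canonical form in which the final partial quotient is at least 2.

2201 = 11·194 + 67, so a_0 = 11
194 = 2·67 + 60, so a_1 = 2
67 = 1·60 + 7, so a_2 = 1
60 = 8·7 + 4, so a_3 = 8
7 = 1·4 + 3, so a_4 = 1
4 = 1·3 + 1, so a_5 = 1
3 = 3·1 + 0, so a_6 = 3

[11; 2, 1, 8, 1, 1, 3]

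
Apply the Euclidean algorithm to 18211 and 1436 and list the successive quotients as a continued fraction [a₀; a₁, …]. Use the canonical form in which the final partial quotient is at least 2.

Repeatedly divide and take the remainder:
18211 ÷ 1436 → quotient 12, remainder 979
1436 ÷ 979 → quotient 1, remainder 457
979 ÷ 457 → quotient 2, remainder 65
457 ÷ 65 → quotient 7, remainder 2
65 ÷ 2 → quotient 32, remainder 1
2 ÷ 1 → quotient 2, remainder 0

[12; 1, 2, 7, 32, 2]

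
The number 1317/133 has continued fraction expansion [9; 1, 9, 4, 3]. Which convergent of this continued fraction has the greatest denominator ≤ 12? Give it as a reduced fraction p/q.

a_0 = 9: 9/1  (≤ bound)
a_1 = 1: 10/1  (≤ bound)
a_2 = 9: 99/10  (≤ bound)
a_3 = 4: 406/41  (> 12, stop)

99/10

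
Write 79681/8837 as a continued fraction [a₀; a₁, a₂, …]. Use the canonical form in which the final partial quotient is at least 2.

Run the Euclidean algorithm, recording each quotient:
79681 ÷ 8837 → quotient 9, remainder 148
8837 ÷ 148 → quotient 59, remainder 105
148 ÷ 105 → quotient 1, remainder 43
105 ÷ 43 → quotient 2, remainder 19
43 ÷ 19 → quotient 2, remainder 5
19 ÷ 5 → quotient 3, remainder 4
5 ÷ 4 → quotient 1, remainder 1
4 ÷ 1 → quotient 4, remainder 0

[9; 59, 1, 2, 2, 3, 1, 4]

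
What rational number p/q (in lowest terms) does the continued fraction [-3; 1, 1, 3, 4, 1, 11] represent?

Starting at the tail and folding back:
Start with 11.
1 + 1/(11/1) = 1 + 1/11 = 12/11
4 + 1/(12/11) = 4 + 11/12 = 59/12
3 + 1/(59/12) = 3 + 12/59 = 189/59
1 + 1/(189/59) = 1 + 59/189 = 248/189
1 + 1/(248/189) = 1 + 189/248 = 437/248
-3 + 1/(437/248) = -3 + 248/437 = -1063/437

-1063/437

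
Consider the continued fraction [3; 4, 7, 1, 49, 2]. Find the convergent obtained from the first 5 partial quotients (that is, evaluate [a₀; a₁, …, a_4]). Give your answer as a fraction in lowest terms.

5337/1646

Start with 49.
1 + 1/(49/1) = 1 + 1/49 = 50/49
7 + 1/(50/49) = 7 + 49/50 = 399/50
4 + 1/(399/50) = 4 + 50/399 = 1646/399
3 + 1/(1646/399) = 3 + 399/1646 = 5337/1646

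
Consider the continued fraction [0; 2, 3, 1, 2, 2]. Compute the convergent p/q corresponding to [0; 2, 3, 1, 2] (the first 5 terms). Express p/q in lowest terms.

Work from the innermost term outward:
Start with 2.
1 + 1/(2/1) = 1 + 1/2 = 3/2
3 + 1/(3/2) = 3 + 2/3 = 11/3
2 + 1/(11/3) = 2 + 3/11 = 25/11
0 + 1/(25/11) = 0 + 11/25 = 11/25

11/25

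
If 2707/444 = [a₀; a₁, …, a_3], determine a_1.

2707 = 6·444 + 43, so a_0 = 6
444 = 10·43 + 14, so a_1 = 10

10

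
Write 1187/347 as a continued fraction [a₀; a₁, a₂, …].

Run the Euclidean algorithm, recording each quotient:
1187 ÷ 347 → quotient 3, remainder 146
347 ÷ 146 → quotient 2, remainder 55
146 ÷ 55 → quotient 2, remainder 36
55 ÷ 36 → quotient 1, remainder 19
36 ÷ 19 → quotient 1, remainder 17
19 ÷ 17 → quotient 1, remainder 2
17 ÷ 2 → quotient 8, remainder 1
2 ÷ 1 → quotient 2, remainder 0

[3; 2, 2, 1, 1, 1, 8, 2]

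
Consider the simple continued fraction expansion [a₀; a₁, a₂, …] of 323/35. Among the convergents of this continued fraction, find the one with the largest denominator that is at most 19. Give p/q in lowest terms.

a_0 = 9: 9/1  (≤ bound)
a_1 = 4: 37/4  (≤ bound)
a_2 = 2: 83/9  (≤ bound)
a_3 = 1: 120/13  (≤ bound)
a_4 = 2: 323/35  (> 19, stop)

120/13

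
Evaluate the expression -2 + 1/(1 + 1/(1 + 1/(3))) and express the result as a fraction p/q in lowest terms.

-10/7

Build up convergents one term at a time:
a_0 = -2: -2/1
a_1 = 1: -1/1
a_2 = 1: -3/2
a_3 = 3: -10/7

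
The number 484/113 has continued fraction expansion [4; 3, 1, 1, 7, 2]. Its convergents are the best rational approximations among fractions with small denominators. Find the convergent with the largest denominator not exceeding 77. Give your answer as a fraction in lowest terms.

a_0 = 4: 4/1  (≤ bound)
a_1 = 3: 13/3  (≤ bound)
a_2 = 1: 17/4  (≤ bound)
a_3 = 1: 30/7  (≤ bound)
a_4 = 7: 227/53  (≤ bound)
a_5 = 2: 484/113  (> 77, stop)

227/53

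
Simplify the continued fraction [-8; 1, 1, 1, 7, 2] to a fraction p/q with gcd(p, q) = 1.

Build up convergents one term at a time:
a_0 = -8: -8/1
a_1 = 1: -7/1
a_2 = 1: -15/2
a_3 = 1: -22/3
a_4 = 7: -169/23
a_5 = 2: -360/49

-360/49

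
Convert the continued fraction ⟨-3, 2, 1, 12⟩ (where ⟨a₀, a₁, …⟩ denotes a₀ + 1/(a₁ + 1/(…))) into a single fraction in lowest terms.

Collapse the nested fraction from the inside out:
Start with 12.
1 + 1/(12/1) = 1 + 1/12 = 13/12
2 + 1/(13/12) = 2 + 12/13 = 38/13
-3 + 1/(38/13) = -3 + 13/38 = -101/38

-101/38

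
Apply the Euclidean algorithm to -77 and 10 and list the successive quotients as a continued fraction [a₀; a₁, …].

[-8; 3, 3]

Apply division with remainder until the remainder is 0:
-77 = -8·10 + 3, so a_0 = -8
10 = 3·3 + 1, so a_1 = 3
3 = 3·1 + 0, so a_2 = 3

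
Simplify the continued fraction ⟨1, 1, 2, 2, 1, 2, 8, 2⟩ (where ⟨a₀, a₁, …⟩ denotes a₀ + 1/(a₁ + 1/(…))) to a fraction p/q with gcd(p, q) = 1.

Build up convergents one term at a time:
a_0 = 1: 1/1
a_1 = 1: 2/1
a_2 = 2: 5/3
a_3 = 2: 12/7
a_4 = 1: 17/10
a_5 = 2: 46/27
a_6 = 8: 385/226
a_7 = 2: 816/479

816/479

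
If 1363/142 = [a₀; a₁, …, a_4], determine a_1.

1

1363 ÷ 142 → quotient 9, remainder 85
142 ÷ 85 → quotient 1, remainder 57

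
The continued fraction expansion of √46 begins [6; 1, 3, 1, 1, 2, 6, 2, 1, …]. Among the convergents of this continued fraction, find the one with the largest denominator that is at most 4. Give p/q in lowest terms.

List convergents until the denominator exceeds the bound:
a_0 = 6: 6/1  (≤ bound)
a_1 = 1: 7/1  (≤ bound)
a_2 = 3: 27/4  (≤ bound)
a_3 = 1: 34/5  (> 4, stop)

27/4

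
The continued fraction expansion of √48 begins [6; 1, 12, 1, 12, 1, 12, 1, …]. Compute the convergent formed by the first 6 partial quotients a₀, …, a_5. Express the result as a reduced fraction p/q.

Start with 1.
12 + 1/(1/1) = 12 + 1/1 = 13/1
1 + 1/(13/1) = 1 + 1/13 = 14/13
12 + 1/(14/13) = 12 + 13/14 = 181/14
1 + 1/(181/14) = 1 + 14/181 = 195/181
6 + 1/(195/181) = 6 + 181/195 = 1351/195

1351/195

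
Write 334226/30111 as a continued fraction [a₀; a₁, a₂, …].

[11; 10, 49, 3, 1, 4, 3]

334226 = 11·30111 + 3005, so a_0 = 11
30111 = 10·3005 + 61, so a_1 = 10
3005 = 49·61 + 16, so a_2 = 49
61 = 3·16 + 13, so a_3 = 3
16 = 1·13 + 3, so a_4 = 1
13 = 4·3 + 1, so a_5 = 4
3 = 3·1 + 0, so a_6 = 3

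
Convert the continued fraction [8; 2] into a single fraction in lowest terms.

Collapse the nested fraction from the inside out:
Start with 2.
8 + 1/(2/1) = 8 + 1/2 = 17/2

17/2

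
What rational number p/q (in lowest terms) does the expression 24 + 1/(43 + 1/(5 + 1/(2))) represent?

11411/475

Start with 2.
5 + 1/(2/1) = 5 + 1/2 = 11/2
43 + 1/(11/2) = 43 + 2/11 = 475/11
24 + 1/(475/11) = 24 + 11/475 = 11411/475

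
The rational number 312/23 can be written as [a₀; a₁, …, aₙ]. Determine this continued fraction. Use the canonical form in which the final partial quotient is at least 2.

[13; 1, 1, 3, 3]

Run the Euclidean algorithm, recording each quotient:
312 = 13·23 + 13, so a_0 = 13
23 = 1·13 + 10, so a_1 = 1
13 = 1·10 + 3, so a_2 = 1
10 = 3·3 + 1, so a_3 = 3
3 = 3·1 + 0, so a_4 = 3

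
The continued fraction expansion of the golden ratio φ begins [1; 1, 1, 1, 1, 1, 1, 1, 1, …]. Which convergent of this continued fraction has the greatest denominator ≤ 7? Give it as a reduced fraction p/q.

8/5

List convergents until the denominator exceeds the bound:
a_0 = 1: 1/1  (≤ bound)
a_1 = 1: 2/1  (≤ bound)
a_2 = 1: 3/2  (≤ bound)
a_3 = 1: 5/3  (≤ bound)
a_4 = 1: 8/5  (≤ bound)
a_5 = 1: 13/8  (> 7, stop)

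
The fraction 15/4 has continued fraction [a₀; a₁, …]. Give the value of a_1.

Repeatedly divide and take the remainder:
15 ÷ 4 → quotient 3, remainder 3
4 ÷ 3 → quotient 1, remainder 1

1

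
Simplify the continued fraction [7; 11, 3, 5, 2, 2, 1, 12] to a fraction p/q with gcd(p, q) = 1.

123345/17401

Start with 12.
1 + 1/(12/1) = 1 + 1/12 = 13/12
2 + 1/(13/12) = 2 + 12/13 = 38/13
2 + 1/(38/13) = 2 + 13/38 = 89/38
5 + 1/(89/38) = 5 + 38/89 = 483/89
3 + 1/(483/89) = 3 + 89/483 = 1538/483
11 + 1/(1538/483) = 11 + 483/1538 = 17401/1538
7 + 1/(17401/1538) = 7 + 1538/17401 = 123345/17401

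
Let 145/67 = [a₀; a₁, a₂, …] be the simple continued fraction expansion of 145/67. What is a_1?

145 ÷ 67 → quotient 2, remainder 11
67 ÷ 11 → quotient 6, remainder 1

6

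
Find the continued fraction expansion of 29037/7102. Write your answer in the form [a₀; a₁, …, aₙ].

[4; 11, 3, 2, 3, 2, 11]

Run the Euclidean algorithm, recording each quotient:
29037 = 4·7102 + 629, so a_0 = 4
7102 = 11·629 + 183, so a_1 = 11
629 = 3·183 + 80, so a_2 = 3
183 = 2·80 + 23, so a_3 = 2
80 = 3·23 + 11, so a_4 = 3
23 = 2·11 + 1, so a_5 = 2
11 = 11·1 + 0, so a_6 = 11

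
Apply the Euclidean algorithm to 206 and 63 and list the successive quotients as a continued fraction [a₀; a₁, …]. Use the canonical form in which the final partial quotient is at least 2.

Run the Euclidean algorithm, recording each quotient:
206 ÷ 63 → quotient 3, remainder 17
63 ÷ 17 → quotient 3, remainder 12
17 ÷ 12 → quotient 1, remainder 5
12 ÷ 5 → quotient 2, remainder 2
5 ÷ 2 → quotient 2, remainder 1
2 ÷ 1 → quotient 2, remainder 0

[3; 3, 1, 2, 2, 2]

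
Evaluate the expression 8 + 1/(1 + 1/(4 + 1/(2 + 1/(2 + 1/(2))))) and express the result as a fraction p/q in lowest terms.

573/65

Starting at the tail and folding back:
Start with 2.
2 + 1/(2/1) = 2 + 1/2 = 5/2
2 + 1/(5/2) = 2 + 2/5 = 12/5
4 + 1/(12/5) = 4 + 5/12 = 53/12
1 + 1/(53/12) = 1 + 12/53 = 65/53
8 + 1/(65/53) = 8 + 53/65 = 573/65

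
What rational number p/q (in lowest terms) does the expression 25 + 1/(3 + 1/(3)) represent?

253/10

Start with 3.
3 + 1/(3/1) = 3 + 1/3 = 10/3
25 + 1/(10/3) = 25 + 3/10 = 253/10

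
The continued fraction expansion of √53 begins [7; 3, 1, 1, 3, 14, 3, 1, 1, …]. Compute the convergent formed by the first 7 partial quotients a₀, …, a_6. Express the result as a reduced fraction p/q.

Build up convergents one term at a time:
a_0 = 7: 7/1
a_1 = 3: 22/3
a_2 = 1: 29/4
a_3 = 1: 51/7
a_4 = 3: 182/25
a_5 = 14: 2599/357
a_6 = 3: 7979/1096

7979/1096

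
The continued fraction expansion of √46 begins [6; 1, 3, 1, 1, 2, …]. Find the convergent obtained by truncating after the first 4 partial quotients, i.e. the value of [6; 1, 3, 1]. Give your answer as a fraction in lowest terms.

a_0 = 6: 6/1
a_1 = 1: 7/1
a_2 = 3: 27/4
a_3 = 1: 34/5

34/5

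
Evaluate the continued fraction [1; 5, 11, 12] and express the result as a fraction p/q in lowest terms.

Use the convergent recurrence hₖ = aₖ·hₖ₋₁ + hₖ₋₂ (and likewise for the denominators kₖ):
a_0 = 1: 1/1
a_1 = 5: 6/5
a_2 = 11: 67/56
a_3 = 12: 810/677

810/677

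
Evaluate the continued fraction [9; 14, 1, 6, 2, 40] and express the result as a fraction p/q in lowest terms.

81823/9024

a_0 = 9: 9/1
a_1 = 14: 127/14
a_2 = 1: 136/15
a_3 = 6: 943/104
a_4 = 2: 2022/223
a_5 = 40: 81823/9024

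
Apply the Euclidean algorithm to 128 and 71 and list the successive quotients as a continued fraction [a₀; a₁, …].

128 = 1·71 + 57, so a_0 = 1
71 = 1·57 + 14, so a_1 = 1
57 = 4·14 + 1, so a_2 = 4
14 = 14·1 + 0, so a_3 = 14

[1; 1, 4, 14]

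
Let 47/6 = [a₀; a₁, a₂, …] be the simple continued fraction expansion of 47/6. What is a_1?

47 = 7·6 + 5, so a_0 = 7
6 = 1·5 + 1, so a_1 = 1

1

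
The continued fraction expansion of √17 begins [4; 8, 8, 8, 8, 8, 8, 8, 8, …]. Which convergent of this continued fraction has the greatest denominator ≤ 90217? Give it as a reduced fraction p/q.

143649/34840

List convergents until the denominator exceeds the bound:
a_0 = 4: 4/1  (≤ bound)
a_1 = 8: 33/8  (≤ bound)
a_2 = 8: 268/65  (≤ bound)
a_3 = 8: 2177/528  (≤ bound)
a_4 = 8: 17684/4289  (≤ bound)
a_5 = 8: 143649/34840  (≤ bound)
a_6 = 8: 1166876/283009  (> 90217, stop)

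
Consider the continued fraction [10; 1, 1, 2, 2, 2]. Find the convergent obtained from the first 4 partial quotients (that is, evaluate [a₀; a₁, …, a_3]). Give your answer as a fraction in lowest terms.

Compute successive convergents:
a_0 = 10: 10/1
a_1 = 1: 11/1
a_2 = 1: 21/2
a_3 = 2: 53/5

53/5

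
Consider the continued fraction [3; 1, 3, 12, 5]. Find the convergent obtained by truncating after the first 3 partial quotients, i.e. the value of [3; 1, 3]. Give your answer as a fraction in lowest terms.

15/4

a_0 = 3: 3/1
a_1 = 1: 4/1
a_2 = 3: 15/4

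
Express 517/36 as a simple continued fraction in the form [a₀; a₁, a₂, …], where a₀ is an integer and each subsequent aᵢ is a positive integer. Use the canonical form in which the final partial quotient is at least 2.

517 ÷ 36 → quotient 14, remainder 13
36 ÷ 13 → quotient 2, remainder 10
13 ÷ 10 → quotient 1, remainder 3
10 ÷ 3 → quotient 3, remainder 1
3 ÷ 1 → quotient 3, remainder 0

[14; 2, 1, 3, 3]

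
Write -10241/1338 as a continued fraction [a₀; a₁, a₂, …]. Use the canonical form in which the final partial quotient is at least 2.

Repeatedly divide and take the remainder:
-10241 = -8·1338 + 463, so a_0 = -8
1338 = 2·463 + 412, so a_1 = 2
463 = 1·412 + 51, so a_2 = 1
412 = 8·51 + 4, so a_3 = 8
51 = 12·4 + 3, so a_4 = 12
4 = 1·3 + 1, so a_5 = 1
3 = 3·1 + 0, so a_6 = 3

[-8; 2, 1, 8, 12, 1, 3]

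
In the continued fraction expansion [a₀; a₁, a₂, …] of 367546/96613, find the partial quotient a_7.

367546 ÷ 96613 → quotient 3, remainder 77707
96613 ÷ 77707 → quotient 1, remainder 18906
77707 ÷ 18906 → quotient 4, remainder 2083
18906 ÷ 2083 → quotient 9, remainder 159
2083 ÷ 159 → quotient 13, remainder 16
159 ÷ 16 → quotient 9, remainder 15
16 ÷ 15 → quotient 1, remainder 1
15 ÷ 1 → quotient 15, remainder 0

15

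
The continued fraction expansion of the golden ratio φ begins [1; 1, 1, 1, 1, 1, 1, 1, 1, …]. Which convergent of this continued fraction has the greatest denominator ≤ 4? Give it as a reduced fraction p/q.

5/3

a_0 = 1: 1/1  (≤ bound)
a_1 = 1: 2/1  (≤ bound)
a_2 = 1: 3/2  (≤ bound)
a_3 = 1: 5/3  (≤ bound)
a_4 = 1: 8/5  (> 4, stop)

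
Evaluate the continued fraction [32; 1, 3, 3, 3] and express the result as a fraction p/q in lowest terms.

1409/43

a_0 = 32: 32/1
a_1 = 1: 33/1
a_2 = 3: 131/4
a_3 = 3: 426/13
a_4 = 3: 1409/43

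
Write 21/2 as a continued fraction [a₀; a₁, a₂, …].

⌊21/2⌋ = 10, remainder 1
⌊2/1⌋ = 2, remainder 0

[10; 2]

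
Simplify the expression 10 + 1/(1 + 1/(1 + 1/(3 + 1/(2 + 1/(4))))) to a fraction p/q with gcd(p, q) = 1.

a_0 = 10: 10/1
a_1 = 1: 11/1
a_2 = 1: 21/2
a_3 = 3: 74/7
a_4 = 2: 169/16
a_5 = 4: 750/71

750/71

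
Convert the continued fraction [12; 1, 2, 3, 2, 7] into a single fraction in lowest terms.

a_0 = 12: 12/1
a_1 = 1: 13/1
a_2 = 2: 38/3
a_3 = 3: 127/10
a_4 = 2: 292/23
a_5 = 7: 2171/171

2171/171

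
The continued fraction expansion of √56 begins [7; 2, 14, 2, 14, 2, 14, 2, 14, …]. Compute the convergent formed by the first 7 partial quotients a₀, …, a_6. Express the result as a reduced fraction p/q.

Start with 14.
2 + 1/(14/1) = 2 + 1/14 = 29/14
14 + 1/(29/14) = 14 + 14/29 = 420/29
2 + 1/(420/29) = 2 + 29/420 = 869/420
14 + 1/(869/420) = 14 + 420/869 = 12586/869
2 + 1/(12586/869) = 2 + 869/12586 = 26041/12586
7 + 1/(26041/12586) = 7 + 12586/26041 = 194873/26041

194873/26041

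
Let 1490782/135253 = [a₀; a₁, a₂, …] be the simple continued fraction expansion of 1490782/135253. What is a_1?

1490782 ÷ 135253 → quotient 11, remainder 2999
135253 ÷ 2999 → quotient 45, remainder 298

45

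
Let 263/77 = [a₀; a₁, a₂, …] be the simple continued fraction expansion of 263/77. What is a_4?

⌊263/77⌋ = 3, remainder 32
⌊77/32⌋ = 2, remainder 13
⌊32/13⌋ = 2, remainder 6
⌊13/6⌋ = 2, remainder 1
⌊6/1⌋ = 6, remainder 0

6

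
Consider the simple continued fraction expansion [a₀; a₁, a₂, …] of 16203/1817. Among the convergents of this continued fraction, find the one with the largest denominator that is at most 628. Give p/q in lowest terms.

4753/533

List convergents until the denominator exceeds the bound:
a_0 = 8: 8/1  (≤ bound)
a_1 = 1: 9/1  (≤ bound)
a_2 = 11: 107/12  (≤ bound)
a_3 = 8: 865/97  (≤ bound)
a_4 = 1: 972/109  (≤ bound)
a_5 = 4: 4753/533  (≤ bound)
a_6 = 1: 5725/642  (> 628, stop)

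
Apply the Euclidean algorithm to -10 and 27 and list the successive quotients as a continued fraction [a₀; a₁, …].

-10 ÷ 27 → quotient -1, remainder 17
27 ÷ 17 → quotient 1, remainder 10
17 ÷ 10 → quotient 1, remainder 7
10 ÷ 7 → quotient 1, remainder 3
7 ÷ 3 → quotient 2, remainder 1
3 ÷ 1 → quotient 3, remainder 0

[-1; 1, 1, 1, 2, 3]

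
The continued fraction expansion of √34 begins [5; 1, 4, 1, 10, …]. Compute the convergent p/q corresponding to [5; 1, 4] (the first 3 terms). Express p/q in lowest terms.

29/5

a_0 = 5: 5/1
a_1 = 1: 6/1
a_2 = 4: 29/5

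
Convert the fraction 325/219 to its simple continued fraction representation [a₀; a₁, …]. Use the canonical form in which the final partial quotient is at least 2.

[1; 2, 15, 7]

325 ÷ 219 → quotient 1, remainder 106
219 ÷ 106 → quotient 2, remainder 7
106 ÷ 7 → quotient 15, remainder 1
7 ÷ 1 → quotient 7, remainder 0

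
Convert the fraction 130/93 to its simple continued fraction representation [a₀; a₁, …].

130 ÷ 93 → quotient 1, remainder 37
93 ÷ 37 → quotient 2, remainder 19
37 ÷ 19 → quotient 1, remainder 18
19 ÷ 18 → quotient 1, remainder 1
18 ÷ 1 → quotient 18, remainder 0

[1; 2, 1, 1, 18]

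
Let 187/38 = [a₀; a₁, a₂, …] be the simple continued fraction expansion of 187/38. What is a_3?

187 = 4·38 + 35, so a_0 = 4
38 = 1·35 + 3, so a_1 = 1
35 = 11·3 + 2, so a_2 = 11
3 = 1·2 + 1, so a_3 = 1

1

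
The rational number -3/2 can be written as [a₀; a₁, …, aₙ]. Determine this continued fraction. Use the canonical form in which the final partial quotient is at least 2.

⌊-3/2⌋ = -2, remainder 1
⌊2/1⌋ = 2, remainder 0

[-2; 2]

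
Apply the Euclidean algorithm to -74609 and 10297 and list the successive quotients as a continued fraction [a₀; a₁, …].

-74609 = -8·10297 + 7767, so a_0 = -8
10297 = 1·7767 + 2530, so a_1 = 1
7767 = 3·2530 + 177, so a_2 = 3
2530 = 14·177 + 52, so a_3 = 14
177 = 3·52 + 21, so a_4 = 3
52 = 2·21 + 10, so a_5 = 2
21 = 2·10 + 1, so a_6 = 2
10 = 10·1 + 0, so a_7 = 10

[-8; 1, 3, 14, 3, 2, 2, 10]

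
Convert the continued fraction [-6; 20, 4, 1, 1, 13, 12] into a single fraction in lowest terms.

Start with 12.
13 + 1/(12/1) = 13 + 1/12 = 157/12
1 + 1/(157/12) = 1 + 12/157 = 169/157
1 + 1/(169/157) = 1 + 157/169 = 326/169
4 + 1/(326/169) = 4 + 169/326 = 1473/326
20 + 1/(1473/326) = 20 + 326/1473 = 29786/1473
-6 + 1/(29786/1473) = -6 + 1473/29786 = -177243/29786

-177243/29786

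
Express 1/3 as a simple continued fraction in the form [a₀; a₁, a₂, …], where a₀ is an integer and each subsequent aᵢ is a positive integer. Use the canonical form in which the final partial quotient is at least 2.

1 ÷ 3 → quotient 0, remainder 1
3 ÷ 1 → quotient 3, remainder 0

[0; 3]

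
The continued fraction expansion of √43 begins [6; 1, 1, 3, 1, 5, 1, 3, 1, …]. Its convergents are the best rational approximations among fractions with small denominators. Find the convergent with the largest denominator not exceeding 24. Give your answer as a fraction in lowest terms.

a_0 = 6: 6/1  (≤ bound)
a_1 = 1: 7/1  (≤ bound)
a_2 = 1: 13/2  (≤ bound)
a_3 = 3: 46/7  (≤ bound)
a_4 = 1: 59/9  (≤ bound)
a_5 = 5: 341/52  (> 24, stop)

59/9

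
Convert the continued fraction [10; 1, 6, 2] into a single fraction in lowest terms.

a_0 = 10: 10/1
a_1 = 1: 11/1
a_2 = 6: 76/7
a_3 = 2: 163/15

163/15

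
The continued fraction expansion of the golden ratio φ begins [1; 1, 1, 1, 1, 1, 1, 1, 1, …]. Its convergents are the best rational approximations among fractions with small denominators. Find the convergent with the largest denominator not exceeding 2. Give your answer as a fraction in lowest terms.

a_0 = 1: 1/1  (≤ bound)
a_1 = 1: 2/1  (≤ bound)
a_2 = 1: 3/2  (≤ bound)
a_3 = 1: 5/3  (> 2, stop)

3/2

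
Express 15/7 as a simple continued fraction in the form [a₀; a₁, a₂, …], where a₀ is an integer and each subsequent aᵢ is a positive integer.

[2; 7]

15 ÷ 7 → quotient 2, remainder 1
7 ÷ 1 → quotient 7, remainder 0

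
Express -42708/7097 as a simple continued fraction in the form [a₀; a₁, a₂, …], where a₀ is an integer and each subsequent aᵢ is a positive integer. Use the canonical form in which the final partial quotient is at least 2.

-42708 ÷ 7097 → quotient -7, remainder 6971
7097 ÷ 6971 → quotient 1, remainder 126
6971 ÷ 126 → quotient 55, remainder 41
126 ÷ 41 → quotient 3, remainder 3
41 ÷ 3 → quotient 13, remainder 2
3 ÷ 2 → quotient 1, remainder 1
2 ÷ 1 → quotient 2, remainder 0

[-7; 1, 55, 3, 13, 1, 2]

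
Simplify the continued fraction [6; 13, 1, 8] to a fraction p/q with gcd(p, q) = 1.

759/125

a_0 = 6: 6/1
a_1 = 13: 79/13
a_2 = 1: 85/14
a_3 = 8: 759/125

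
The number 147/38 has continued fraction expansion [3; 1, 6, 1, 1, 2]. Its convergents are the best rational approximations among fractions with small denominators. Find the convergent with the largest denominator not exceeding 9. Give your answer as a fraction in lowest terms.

31/8

a_0 = 3: 3/1  (≤ bound)
a_1 = 1: 4/1  (≤ bound)
a_2 = 6: 27/7  (≤ bound)
a_3 = 1: 31/8  (≤ bound)
a_4 = 1: 58/15  (> 9, stop)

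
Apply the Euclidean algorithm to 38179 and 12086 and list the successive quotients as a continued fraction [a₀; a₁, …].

⌊38179/12086⌋ = 3, remainder 1921
⌊12086/1921⌋ = 6, remainder 560
⌊1921/560⌋ = 3, remainder 241
⌊560/241⌋ = 2, remainder 78
⌊241/78⌋ = 3, remainder 7
⌊78/7⌋ = 11, remainder 1
⌊7/1⌋ = 7, remainder 0

[3; 6, 3, 2, 3, 11, 7]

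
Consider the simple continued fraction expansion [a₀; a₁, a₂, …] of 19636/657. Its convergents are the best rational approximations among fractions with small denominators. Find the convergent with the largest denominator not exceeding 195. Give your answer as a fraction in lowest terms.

2122/71

a_0 = 29: 29/1  (≤ bound)
a_1 = 1: 30/1  (≤ bound)
a_2 = 7: 239/8  (≤ bound)
a_3 = 1: 269/9  (≤ bound)
a_4 = 7: 2122/71  (≤ bound)
a_5 = 4: 8757/293  (> 195, stop)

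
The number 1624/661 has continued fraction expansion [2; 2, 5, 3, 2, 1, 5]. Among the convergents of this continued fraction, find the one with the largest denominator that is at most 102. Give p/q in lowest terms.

199/81

List convergents until the denominator exceeds the bound:
a_0 = 2: 2/1  (≤ bound)
a_1 = 2: 5/2  (≤ bound)
a_2 = 5: 27/11  (≤ bound)
a_3 = 3: 86/35  (≤ bound)
a_4 = 2: 199/81  (≤ bound)
a_5 = 1: 285/116  (> 102, stop)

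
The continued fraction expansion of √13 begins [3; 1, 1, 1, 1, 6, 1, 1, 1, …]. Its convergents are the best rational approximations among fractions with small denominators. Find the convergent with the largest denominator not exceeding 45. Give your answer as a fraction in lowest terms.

137/38

List convergents until the denominator exceeds the bound:
a_0 = 3: 3/1  (≤ bound)
a_1 = 1: 4/1  (≤ bound)
a_2 = 1: 7/2  (≤ bound)
a_3 = 1: 11/3  (≤ bound)
a_4 = 1: 18/5  (≤ bound)
a_5 = 6: 119/33  (≤ bound)
a_6 = 1: 137/38  (≤ bound)
a_7 = 1: 256/71  (> 45, stop)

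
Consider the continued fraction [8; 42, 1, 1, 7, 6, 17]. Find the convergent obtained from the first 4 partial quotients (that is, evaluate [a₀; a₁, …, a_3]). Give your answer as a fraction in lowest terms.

682/85

Compute successive convergents:
a_0 = 8: 8/1
a_1 = 42: 337/42
a_2 = 1: 345/43
a_3 = 1: 682/85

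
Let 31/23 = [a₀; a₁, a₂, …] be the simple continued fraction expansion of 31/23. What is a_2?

1

⌊31/23⌋ = 1, remainder 8
⌊23/8⌋ = 2, remainder 7
⌊8/7⌋ = 1, remainder 1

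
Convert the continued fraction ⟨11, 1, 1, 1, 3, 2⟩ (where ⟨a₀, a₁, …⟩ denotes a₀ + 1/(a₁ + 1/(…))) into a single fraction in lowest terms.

291/25

a_0 = 11: 11/1
a_1 = 1: 12/1
a_2 = 1: 23/2
a_3 = 1: 35/3
a_4 = 3: 128/11
a_5 = 2: 291/25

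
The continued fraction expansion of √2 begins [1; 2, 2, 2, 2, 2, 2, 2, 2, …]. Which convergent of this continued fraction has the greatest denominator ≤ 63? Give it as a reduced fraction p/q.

a_0 = 1: 1/1  (≤ bound)
a_1 = 2: 3/2  (≤ bound)
a_2 = 2: 7/5  (≤ bound)
a_3 = 2: 17/12  (≤ bound)
a_4 = 2: 41/29  (≤ bound)
a_5 = 2: 99/70  (> 63, stop)

41/29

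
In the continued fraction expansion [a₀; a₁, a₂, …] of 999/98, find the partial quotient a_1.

999 ÷ 98 → quotient 10, remainder 19
98 ÷ 19 → quotient 5, remainder 3

5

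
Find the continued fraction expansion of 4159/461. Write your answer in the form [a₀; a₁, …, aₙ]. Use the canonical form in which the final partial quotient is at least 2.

[9; 46, 10]

4159 = 9·461 + 10, so a_0 = 9
461 = 46·10 + 1, so a_1 = 46
10 = 10·1 + 0, so a_2 = 10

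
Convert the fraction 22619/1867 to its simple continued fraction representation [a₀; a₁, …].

[12; 8, 1, 2, 6, 5, 2]

Repeatedly divide and take the remainder:
⌊22619/1867⌋ = 12, remainder 215
⌊1867/215⌋ = 8, remainder 147
⌊215/147⌋ = 1, remainder 68
⌊147/68⌋ = 2, remainder 11
⌊68/11⌋ = 6, remainder 2
⌊11/2⌋ = 5, remainder 1
⌊2/1⌋ = 2, remainder 0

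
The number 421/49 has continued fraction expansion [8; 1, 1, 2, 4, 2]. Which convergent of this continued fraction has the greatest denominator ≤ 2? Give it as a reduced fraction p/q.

List convergents until the denominator exceeds the bound:
a_0 = 8: 8/1  (≤ bound)
a_1 = 1: 9/1  (≤ bound)
a_2 = 1: 17/2  (≤ bound)
a_3 = 2: 43/5  (> 2, stop)

17/2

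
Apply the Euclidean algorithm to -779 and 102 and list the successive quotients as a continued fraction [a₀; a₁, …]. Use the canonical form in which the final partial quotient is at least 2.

-779 = -8·102 + 37, so a_0 = -8
102 = 2·37 + 28, so a_1 = 2
37 = 1·28 + 9, so a_2 = 1
28 = 3·9 + 1, so a_3 = 3
9 = 9·1 + 0, so a_4 = 9

[-8; 2, 1, 3, 9]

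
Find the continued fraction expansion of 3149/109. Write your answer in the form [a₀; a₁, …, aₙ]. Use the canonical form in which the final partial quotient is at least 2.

[28; 1, 8, 12]

3149 ÷ 109 → quotient 28, remainder 97
109 ÷ 97 → quotient 1, remainder 12
97 ÷ 12 → quotient 8, remainder 1
12 ÷ 1 → quotient 12, remainder 0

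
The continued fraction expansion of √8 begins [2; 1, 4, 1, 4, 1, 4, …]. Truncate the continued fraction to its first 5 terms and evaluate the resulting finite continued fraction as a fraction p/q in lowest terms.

82/29

Compute successive convergents:
a_0 = 2: 2/1
a_1 = 1: 3/1
a_2 = 4: 14/5
a_3 = 1: 17/6
a_4 = 4: 82/29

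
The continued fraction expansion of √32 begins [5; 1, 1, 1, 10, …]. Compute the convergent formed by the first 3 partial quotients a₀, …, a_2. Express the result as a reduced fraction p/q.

11/2

Starting at the tail and folding back:
Start with 1.
1 + 1/(1/1) = 1 + 1/1 = 2/1
5 + 1/(2/1) = 5 + 1/2 = 11/2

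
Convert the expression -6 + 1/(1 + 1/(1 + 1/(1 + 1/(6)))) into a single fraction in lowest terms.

-107/20

Start with 6.
1 + 1/(6/1) = 1 + 1/6 = 7/6
1 + 1/(7/6) = 1 + 6/7 = 13/7
1 + 1/(13/7) = 1 + 7/13 = 20/13
-6 + 1/(20/13) = -6 + 13/20 = -107/20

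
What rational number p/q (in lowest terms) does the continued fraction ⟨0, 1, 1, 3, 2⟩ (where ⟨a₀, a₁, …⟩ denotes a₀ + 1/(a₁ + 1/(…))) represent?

9/16

Start with 2.
3 + 1/(2/1) = 3 + 1/2 = 7/2
1 + 1/(7/2) = 1 + 2/7 = 9/7
1 + 1/(9/7) = 1 + 7/9 = 16/9
0 + 1/(16/9) = 0 + 9/16 = 9/16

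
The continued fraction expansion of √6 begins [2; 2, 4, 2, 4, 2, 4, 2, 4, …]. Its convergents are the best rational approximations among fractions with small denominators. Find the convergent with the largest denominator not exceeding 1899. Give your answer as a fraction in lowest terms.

2158/881

a_0 = 2: 2/1  (≤ bound)
a_1 = 2: 5/2  (≤ bound)
a_2 = 4: 22/9  (≤ bound)
a_3 = 2: 49/20  (≤ bound)
a_4 = 4: 218/89  (≤ bound)
a_5 = 2: 485/198  (≤ bound)
a_6 = 4: 2158/881  (≤ bound)
a_7 = 2: 4801/1960  (> 1899, stop)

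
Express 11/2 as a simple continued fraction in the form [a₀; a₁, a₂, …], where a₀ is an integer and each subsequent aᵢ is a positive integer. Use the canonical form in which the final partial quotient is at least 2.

11 ÷ 2 → quotient 5, remainder 1
2 ÷ 1 → quotient 2, remainder 0

[5; 2]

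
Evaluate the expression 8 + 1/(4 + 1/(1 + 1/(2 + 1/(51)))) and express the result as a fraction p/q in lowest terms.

a_0 = 8: 8/1
a_1 = 4: 33/4
a_2 = 1: 41/5
a_3 = 2: 115/14
a_4 = 51: 5906/719

5906/719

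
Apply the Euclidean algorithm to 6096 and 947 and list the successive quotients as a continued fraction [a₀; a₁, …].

[6; 2, 3, 2, 11, 2, 2]

Run the Euclidean algorithm, recording each quotient:
⌊6096/947⌋ = 6, remainder 414
⌊947/414⌋ = 2, remainder 119
⌊414/119⌋ = 3, remainder 57
⌊119/57⌋ = 2, remainder 5
⌊57/5⌋ = 11, remainder 2
⌊5/2⌋ = 2, remainder 1
⌊2/1⌋ = 2, remainder 0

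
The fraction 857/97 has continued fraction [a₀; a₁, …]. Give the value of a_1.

⌊857/97⌋ = 8, remainder 81
⌊97/81⌋ = 1, remainder 16

1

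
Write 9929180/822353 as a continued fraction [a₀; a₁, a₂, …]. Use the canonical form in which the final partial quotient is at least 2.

9929180 = 12·822353 + 60944, so a_0 = 12
822353 = 13·60944 + 30081, so a_1 = 13
60944 = 2·30081 + 782, so a_2 = 2
30081 = 38·782 + 365, so a_3 = 38
782 = 2·365 + 52, so a_4 = 2
365 = 7·52 + 1, so a_5 = 7
52 = 52·1 + 0, so a_6 = 52

[12; 13, 2, 38, 2, 7, 52]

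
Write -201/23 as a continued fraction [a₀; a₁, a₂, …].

-201 = -9·23 + 6, so a_0 = -9
23 = 3·6 + 5, so a_1 = 3
6 = 1·5 + 1, so a_2 = 1
5 = 5·1 + 0, so a_3 = 5

[-9; 3, 1, 5]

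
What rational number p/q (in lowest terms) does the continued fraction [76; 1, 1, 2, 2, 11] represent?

a_0 = 76: 76/1
a_1 = 1: 77/1
a_2 = 1: 153/2
a_3 = 2: 383/5
a_4 = 2: 919/12
a_5 = 11: 10492/137

10492/137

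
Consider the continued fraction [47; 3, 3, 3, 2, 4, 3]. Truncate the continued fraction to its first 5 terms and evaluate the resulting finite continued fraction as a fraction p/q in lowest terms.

3595/76

Start with 2.
3 + 1/(2/1) = 3 + 1/2 = 7/2
3 + 1/(7/2) = 3 + 2/7 = 23/7
3 + 1/(23/7) = 3 + 7/23 = 76/23
47 + 1/(76/23) = 47 + 23/76 = 3595/76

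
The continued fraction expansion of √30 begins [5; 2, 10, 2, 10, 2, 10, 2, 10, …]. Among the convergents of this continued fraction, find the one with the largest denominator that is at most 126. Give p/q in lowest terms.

241/44

a_0 = 5: 5/1  (≤ bound)
a_1 = 2: 11/2  (≤ bound)
a_2 = 10: 115/21  (≤ bound)
a_3 = 2: 241/44  (≤ bound)
a_4 = 10: 2525/461  (> 126, stop)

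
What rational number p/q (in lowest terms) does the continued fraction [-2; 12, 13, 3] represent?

-926/483

a_0 = -2: -2/1
a_1 = 12: -23/12
a_2 = 13: -301/157
a_3 = 3: -926/483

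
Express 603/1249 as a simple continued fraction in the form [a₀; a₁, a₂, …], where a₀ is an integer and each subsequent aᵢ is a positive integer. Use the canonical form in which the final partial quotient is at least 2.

603 = 0·1249 + 603, so a_0 = 0
1249 = 2·603 + 43, so a_1 = 2
603 = 14·43 + 1, so a_2 = 14
43 = 43·1 + 0, so a_3 = 43

[0; 2, 14, 43]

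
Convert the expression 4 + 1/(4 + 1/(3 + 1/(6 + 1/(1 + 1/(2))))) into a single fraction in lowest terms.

Build up convergents one term at a time:
a_0 = 4: 4/1
a_1 = 4: 17/4
a_2 = 3: 55/13
a_3 = 6: 347/82
a_4 = 1: 402/95
a_5 = 2: 1151/272

1151/272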